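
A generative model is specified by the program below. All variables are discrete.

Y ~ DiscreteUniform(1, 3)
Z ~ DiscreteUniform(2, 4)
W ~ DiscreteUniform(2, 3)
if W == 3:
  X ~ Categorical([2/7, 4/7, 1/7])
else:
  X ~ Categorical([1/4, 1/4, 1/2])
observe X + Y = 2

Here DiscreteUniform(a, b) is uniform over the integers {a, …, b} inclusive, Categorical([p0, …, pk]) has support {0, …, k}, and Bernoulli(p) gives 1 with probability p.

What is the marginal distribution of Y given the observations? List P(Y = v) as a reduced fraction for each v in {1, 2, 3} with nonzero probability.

Enumerate traces; 12 have nonzero weight after conditioning:
  (Y=1, Z=2, W=2, X=1) weight 1/72
  (Y=1, Z=2, W=3, X=1) weight 2/63
  (Y=1, Z=3, W=2, X=1) weight 1/72
  (Y=1, Z=3, W=3, X=1) weight 2/63
  (Y=1, Z=4, W=2, X=1) weight 1/72
  (Y=1, Z=4, W=3, X=1) weight 2/63
  (Y=2, Z=2, W=2, X=0) weight 1/72
  (Y=2, Z=2, W=3, X=0) weight 1/63
  … 4 more
Group by Y:
  weight(Y=1) = 23/168
  weight(Y=2) = 5/56
Total weight = 23/168 + 5/56 = 19/84
P(Y=1 | obs) = 23/168 / 19/84 = 23/38
P(Y=2 | obs) = 5/56 / 19/84 = 15/38

P(Y=1) = 23/38, P(Y=2) = 15/38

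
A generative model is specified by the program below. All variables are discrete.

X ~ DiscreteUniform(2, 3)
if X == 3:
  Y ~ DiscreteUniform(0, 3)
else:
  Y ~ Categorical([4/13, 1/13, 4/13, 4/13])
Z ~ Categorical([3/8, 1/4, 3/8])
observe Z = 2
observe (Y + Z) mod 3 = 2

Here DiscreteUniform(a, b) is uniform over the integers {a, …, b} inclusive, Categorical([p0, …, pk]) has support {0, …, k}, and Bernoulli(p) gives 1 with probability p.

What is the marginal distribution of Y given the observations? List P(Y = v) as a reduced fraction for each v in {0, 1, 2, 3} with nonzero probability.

P(Y=0) = 1/2, P(Y=3) = 1/2

Enumerate traces; 4 have nonzero weight after conditioning:
  (X=2, Y=0, Z=2) weight 3/52
  (X=2, Y=3, Z=2) weight 3/52
  (X=3, Y=0, Z=2) weight 3/64
  (X=3, Y=3, Z=2) weight 3/64
Group by Y:
  weight(Y=0) = 87/832
  weight(Y=3) = 87/832
Total weight = 87/832 + 87/832 = 87/416
P(Y=0 | obs) = 87/832 / 87/416 = 1/2
P(Y=3 | obs) = 87/832 / 87/416 = 1/2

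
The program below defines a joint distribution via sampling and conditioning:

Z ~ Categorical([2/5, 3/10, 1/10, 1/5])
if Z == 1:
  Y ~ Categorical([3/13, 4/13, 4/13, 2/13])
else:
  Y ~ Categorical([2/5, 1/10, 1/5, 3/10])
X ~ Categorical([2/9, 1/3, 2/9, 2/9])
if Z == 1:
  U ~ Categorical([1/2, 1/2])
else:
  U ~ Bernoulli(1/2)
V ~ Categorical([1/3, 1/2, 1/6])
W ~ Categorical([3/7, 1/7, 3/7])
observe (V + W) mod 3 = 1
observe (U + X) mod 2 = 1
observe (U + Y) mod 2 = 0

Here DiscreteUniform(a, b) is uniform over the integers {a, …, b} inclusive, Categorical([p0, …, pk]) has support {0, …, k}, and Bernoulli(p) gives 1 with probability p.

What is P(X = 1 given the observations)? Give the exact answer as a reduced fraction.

P(X = 1 | obs) = 567/1489

Enumerate traces; 96 have nonzero weight after conditioning:
  (Z=0, Y=0, X=1, U=0, V=0, W=1) weight 2/1575
  (Z=0, Y=0, X=1, U=0, V=1, W=0) weight 1/175
  (Z=0, Y=0, X=1, U=0, V=2, W=2) weight 1/525
  (Z=0, Y=0, X=3, U=0, V=0, W=1) weight 4/4725
  (Z=0, Y=0, X=3, U=0, V=1, W=0) weight 2/525
  (Z=0, Y=0, X=3, U=0, V=2, W=2) weight 2/1575
  (Z=0, Y=1, X=0, U=1, V=0, W=1) weight 1/4725
  (Z=0, Y=1, X=0, U=1, V=1, W=0) weight 1/1050
  (Z=0, Y=1, X=2, U=1, V=0, W=1) weight 1/4725
  … 87 more
Group by X:
  weight(X=0) = 136/8775
  weight(X=1) = 21/650
  weight(X=2) = 136/8775
  weight(X=3) = 7/325
Total weight = 136/8775 + 21/650 + 136/8775 + 7/325 = 1489/17550
P(X=0 | obs) = 136/8775 / 1489/17550 = 272/1489
P(X=1 | obs) = 21/650 / 1489/17550 = 567/1489
P(X=2 | obs) = 136/8775 / 1489/17550 = 272/1489
P(X=3 | obs) = 7/325 / 1489/17550 = 378/1489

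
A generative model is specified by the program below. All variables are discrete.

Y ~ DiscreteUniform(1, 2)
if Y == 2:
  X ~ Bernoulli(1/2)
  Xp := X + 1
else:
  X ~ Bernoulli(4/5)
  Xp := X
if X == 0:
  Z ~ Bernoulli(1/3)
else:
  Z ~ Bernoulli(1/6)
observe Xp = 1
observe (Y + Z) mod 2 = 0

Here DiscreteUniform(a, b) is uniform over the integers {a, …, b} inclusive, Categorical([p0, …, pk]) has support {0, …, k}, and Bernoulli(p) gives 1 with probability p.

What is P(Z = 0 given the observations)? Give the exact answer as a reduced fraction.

P(Z = 0 | obs) = 5/7

Enumerate traces; 2 have nonzero weight after conditioning:
  (Y=1, X=1, Z=1) weight 1/15
  (Y=2, X=0, Z=0) weight 1/6
Group by Z:
  weight(Z=0) = 1/6
  weight(Z=1) = 1/15
Total weight = 1/6 + 1/15 = 7/30
P(Z=0 | obs) = 1/6 / 7/30 = 5/7
P(Z=1 | obs) = 1/15 / 7/30 = 2/7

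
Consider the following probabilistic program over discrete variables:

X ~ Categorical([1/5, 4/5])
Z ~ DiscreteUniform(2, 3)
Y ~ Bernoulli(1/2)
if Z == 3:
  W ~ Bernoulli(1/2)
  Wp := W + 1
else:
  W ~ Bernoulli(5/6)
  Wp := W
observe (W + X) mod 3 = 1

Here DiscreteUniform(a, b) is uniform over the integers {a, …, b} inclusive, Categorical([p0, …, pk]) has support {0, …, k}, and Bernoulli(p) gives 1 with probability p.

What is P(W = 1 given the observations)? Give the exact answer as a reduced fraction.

P(W = 1 | obs) = 1/3

Enumerate traces; 8 have nonzero weight after conditioning:
  (X=0, Z=2, Y=0, W=1) weight 1/24
  (X=0, Z=2, Y=1, W=1) weight 1/24
  (X=0, Z=3, Y=0, W=1) weight 1/40
  (X=0, Z=3, Y=1, W=1) weight 1/40
  (X=1, Z=2, Y=0, W=0) weight 1/30
  (X=1, Z=2, Y=1, W=0) weight 1/30
  (X=1, Z=3, Y=0, W=0) weight 1/10
  (X=1, Z=3, Y=1, W=0) weight 1/10
Group by W:
  weight(W=0) = 4/15
  weight(W=1) = 2/15
Total weight = 4/15 + 2/15 = 2/5
P(W=0 | obs) = 4/15 / 2/5 = 2/3
P(W=1 | obs) = 2/15 / 2/5 = 1/3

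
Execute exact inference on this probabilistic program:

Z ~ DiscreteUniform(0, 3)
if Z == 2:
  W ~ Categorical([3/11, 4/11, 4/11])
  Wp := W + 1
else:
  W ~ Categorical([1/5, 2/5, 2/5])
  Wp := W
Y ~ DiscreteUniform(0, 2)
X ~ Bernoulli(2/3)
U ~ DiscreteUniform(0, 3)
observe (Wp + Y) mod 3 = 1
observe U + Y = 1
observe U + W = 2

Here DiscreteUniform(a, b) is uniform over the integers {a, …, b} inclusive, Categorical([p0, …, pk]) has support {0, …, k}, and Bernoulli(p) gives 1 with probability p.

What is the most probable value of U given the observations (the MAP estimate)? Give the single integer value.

argmax_v P(U = v | obs) = 1

Enumerate traces; 8 have nonzero weight after conditioning:
  (Z=0, W=1, Y=0, X=0, U=1) weight 1/360
  (Z=0, W=1, Y=0, X=1, U=1) weight 1/180
  (Z=1, W=1, Y=0, X=0, U=1) weight 1/360
  (Z=1, W=1, Y=0, X=1, U=1) weight 1/180
  (Z=2, W=2, Y=1, X=0, U=0) weight 1/396
  (Z=2, W=2, Y=1, X=1, U=0) weight 1/198
  (Z=3, W=1, Y=0, X=0, U=1) weight 1/360
  (Z=3, W=1, Y=0, X=1, U=1) weight 1/180
Group by U:
  weight(U=0) = 1/132
  weight(U=1) = 1/40
Total weight = 1/132 + 1/40 = 43/1320
P(U=0 | obs) = 1/132 / 43/1320 = 10/43
P(U=1 | obs) = 1/40 / 43/1320 = 33/43
argmax = 1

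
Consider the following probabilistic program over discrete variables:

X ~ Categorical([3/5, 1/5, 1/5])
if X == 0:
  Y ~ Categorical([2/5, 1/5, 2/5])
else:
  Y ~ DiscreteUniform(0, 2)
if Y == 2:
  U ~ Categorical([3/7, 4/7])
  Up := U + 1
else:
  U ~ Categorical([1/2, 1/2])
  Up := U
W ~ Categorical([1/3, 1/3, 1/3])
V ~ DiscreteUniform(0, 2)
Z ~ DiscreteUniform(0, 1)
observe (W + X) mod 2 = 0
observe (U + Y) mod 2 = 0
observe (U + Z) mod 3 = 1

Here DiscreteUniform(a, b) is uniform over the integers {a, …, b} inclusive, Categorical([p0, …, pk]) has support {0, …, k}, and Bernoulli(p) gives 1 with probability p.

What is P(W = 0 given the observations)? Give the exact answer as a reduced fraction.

P(W = 0 | obs) = 397/894

Enumerate traces; 45 have nonzero weight after conditioning:
  (X=0, Y=0, U=0, W=0, V=0, Z=1) weight 1/150
  (X=0, Y=0, U=0, W=0, V=1, Z=1) weight 1/150
  (X=0, Y=0, U=0, W=0, V=2, Z=1) weight 1/150
  (X=0, Y=0, U=0, W=2, V=0, Z=1) weight 1/150
  (X=0, Y=0, U=0, W=2, V=1, Z=1) weight 1/150
  (X=0, Y=0, U=0, W=2, V=2, Z=1) weight 1/150
  (X=0, Y=1, U=1, W=0, V=0, Z=0) weight 1/300
  (X=0, Y=1, U=1, W=0, V=1, Z=0) weight 1/300
  (X=1, Y=0, U=0, W=1, V=0, Z=1) weight 1/540
  … 36 more
Group by W:
  weight(W=0) = 397/6300
  weight(W=1) = 1/63
  weight(W=2) = 397/6300
Total weight = 397/6300 + 1/63 + 397/6300 = 149/1050
P(W=0 | obs) = 397/6300 / 149/1050 = 397/894
P(W=1 | obs) = 1/63 / 149/1050 = 50/447
P(W=2 | obs) = 397/6300 / 149/1050 = 397/894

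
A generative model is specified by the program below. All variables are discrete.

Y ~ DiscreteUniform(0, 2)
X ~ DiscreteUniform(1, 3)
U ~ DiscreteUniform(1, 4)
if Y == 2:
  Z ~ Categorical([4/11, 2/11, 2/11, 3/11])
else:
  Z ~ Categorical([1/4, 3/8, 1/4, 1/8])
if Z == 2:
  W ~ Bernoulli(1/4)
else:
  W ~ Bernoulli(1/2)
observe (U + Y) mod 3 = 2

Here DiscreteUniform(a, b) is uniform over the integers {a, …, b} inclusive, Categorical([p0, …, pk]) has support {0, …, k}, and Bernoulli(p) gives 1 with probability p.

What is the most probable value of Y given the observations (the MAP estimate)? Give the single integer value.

Enumerate traces; 96 have nonzero weight after conditioning:
  (Y=0, X=1, U=2, Z=0, W=0) weight 1/288
  (Y=0, X=1, U=2, Z=0, W=1) weight 1/288
  (Y=0, X=1, U=2, Z=1, W=0) weight 1/192
  (Y=0, X=1, U=2, Z=1, W=1) weight 1/192
  (Y=0, X=1, U=2, Z=2, W=0) weight 1/192
  (Y=0, X=1, U=2, Z=2, W=1) weight 1/576
  (Y=0, X=1, U=2, Z=3, W=0) weight 1/576
  (Y=0, X=1, U=2, Z=3, W=1) weight 1/576
  (Y=1, X=1, U=1, Z=0, W=0) weight 1/288
  (Y=2, X=1, U=3, Z=0, W=0) weight 1/198
  … 86 more
Group by Y:
  weight(Y=0) = 1/12
  weight(Y=1) = 1/6
  weight(Y=2) = 1/12
Total weight = 1/12 + 1/6 + 1/12 = 1/3
P(Y=0 | obs) = 1/12 / 1/3 = 1/4
P(Y=1 | obs) = 1/6 / 1/3 = 1/2
P(Y=2 | obs) = 1/12 / 1/3 = 1/4
argmax = 1

argmax_v P(Y = v | obs) = 1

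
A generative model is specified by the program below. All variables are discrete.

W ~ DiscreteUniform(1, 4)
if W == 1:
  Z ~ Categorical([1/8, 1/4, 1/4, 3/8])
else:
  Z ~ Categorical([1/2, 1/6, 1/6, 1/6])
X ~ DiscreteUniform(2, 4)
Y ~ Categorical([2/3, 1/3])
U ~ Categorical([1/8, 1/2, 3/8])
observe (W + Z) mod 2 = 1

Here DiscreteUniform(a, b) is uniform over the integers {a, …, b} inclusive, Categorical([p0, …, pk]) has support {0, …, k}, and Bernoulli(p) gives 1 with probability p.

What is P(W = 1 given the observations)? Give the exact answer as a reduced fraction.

P(W = 1 | obs) = 9/41

Enumerate traces; 144 have nonzero weight after conditioning:
  (W=1, Z=0, X=2, Y=0, U=0) weight 1/1152
  (W=1, Z=0, X=2, Y=0, U=1) weight 1/288
  (W=1, Z=0, X=2, Y=0, U=2) weight 1/384
  (W=1, Z=0, X=2, Y=1, U=0) weight 1/2304
  (W=1, Z=0, X=2, Y=1, U=1) weight 1/576
  (W=1, Z=0, X=2, Y=1, U=2) weight 1/768
  (W=1, Z=0, X=3, Y=0, U=0) weight 1/1152
  (W=1, Z=0, X=3, Y=0, U=1) weight 1/288
  (W=2, Z=1, X=2, Y=0, U=0) weight 1/864
  (W=3, Z=0, X=2, Y=0, U=0) weight 1/288
  … 134 more
Group by W:
  weight(W=1) = 3/32
  weight(W=2) = 1/12
  weight(W=3) = 1/6
  weight(W=4) = 1/12
Total weight = 3/32 + 1/12 + 1/6 + 1/12 = 41/96
P(W=1 | obs) = 3/32 / 41/96 = 9/41
P(W=2 | obs) = 1/12 / 41/96 = 8/41
P(W=3 | obs) = 1/6 / 41/96 = 16/41
P(W=4 | obs) = 1/12 / 41/96 = 8/41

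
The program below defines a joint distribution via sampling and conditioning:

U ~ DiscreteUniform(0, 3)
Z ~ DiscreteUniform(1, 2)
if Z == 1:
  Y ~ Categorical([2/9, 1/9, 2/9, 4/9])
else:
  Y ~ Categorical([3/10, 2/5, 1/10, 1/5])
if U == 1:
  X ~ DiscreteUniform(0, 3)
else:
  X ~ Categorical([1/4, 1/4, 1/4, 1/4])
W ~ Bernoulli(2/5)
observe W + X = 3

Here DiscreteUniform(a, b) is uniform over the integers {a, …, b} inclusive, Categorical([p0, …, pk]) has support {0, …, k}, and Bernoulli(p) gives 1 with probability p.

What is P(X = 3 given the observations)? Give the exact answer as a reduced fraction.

Enumerate traces; 64 have nonzero weight after conditioning:
  (U=0, Z=1, Y=0, X=2, W=1) weight 1/360
  (U=0, Z=1, Y=0, X=3, W=0) weight 1/240
  (U=0, Z=1, Y=1, X=2, W=1) weight 1/720
  (U=0, Z=1, Y=1, X=3, W=0) weight 1/480
  (U=0, Z=1, Y=2, X=2, W=1) weight 1/360
  (U=0, Z=1, Y=2, X=3, W=0) weight 1/240
  (U=0, Z=1, Y=3, X=2, W=1) weight 1/180
  (U=0, Z=1, Y=3, X=3, W=0) weight 1/120
  … 56 more
Group by X:
  weight(X=2) = 1/10
  weight(X=3) = 3/20
Total weight = 1/10 + 3/20 = 1/4
P(X=2 | obs) = 1/10 / 1/4 = 2/5
P(X=3 | obs) = 3/20 / 1/4 = 3/5

P(X = 3 | obs) = 3/5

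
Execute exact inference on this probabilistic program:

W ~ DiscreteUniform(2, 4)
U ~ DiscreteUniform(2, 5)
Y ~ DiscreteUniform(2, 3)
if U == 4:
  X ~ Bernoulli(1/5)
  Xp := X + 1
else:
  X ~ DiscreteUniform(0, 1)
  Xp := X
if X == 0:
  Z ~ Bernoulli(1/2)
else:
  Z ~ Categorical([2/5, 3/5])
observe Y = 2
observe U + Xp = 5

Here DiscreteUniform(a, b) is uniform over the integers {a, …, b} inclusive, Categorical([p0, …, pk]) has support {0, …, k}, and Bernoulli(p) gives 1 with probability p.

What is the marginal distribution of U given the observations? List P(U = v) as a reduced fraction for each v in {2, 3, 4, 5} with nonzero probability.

P(U=4) = 8/13, P(U=5) = 5/13

Enumerate traces; 12 have nonzero weight after conditioning:
  (W=2, U=4, Y=2, X=0, Z=0) weight 1/60
  (W=2, U=4, Y=2, X=0, Z=1) weight 1/60
  (W=2, U=5, Y=2, X=0, Z=0) weight 1/96
  (W=2, U=5, Y=2, X=0, Z=1) weight 1/96
  (W=3, U=4, Y=2, X=0, Z=0) weight 1/60
  (W=3, U=4, Y=2, X=0, Z=1) weight 1/60
  (W=3, U=5, Y=2, X=0, Z=0) weight 1/96
  (W=3, U=5, Y=2, X=0, Z=1) weight 1/96
  … 4 more
Group by U:
  weight(U=4) = 1/10
  weight(U=5) = 1/16
Total weight = 1/10 + 1/16 = 13/80
P(U=4 | obs) = 1/10 / 13/80 = 8/13
P(U=5 | obs) = 1/16 / 13/80 = 5/13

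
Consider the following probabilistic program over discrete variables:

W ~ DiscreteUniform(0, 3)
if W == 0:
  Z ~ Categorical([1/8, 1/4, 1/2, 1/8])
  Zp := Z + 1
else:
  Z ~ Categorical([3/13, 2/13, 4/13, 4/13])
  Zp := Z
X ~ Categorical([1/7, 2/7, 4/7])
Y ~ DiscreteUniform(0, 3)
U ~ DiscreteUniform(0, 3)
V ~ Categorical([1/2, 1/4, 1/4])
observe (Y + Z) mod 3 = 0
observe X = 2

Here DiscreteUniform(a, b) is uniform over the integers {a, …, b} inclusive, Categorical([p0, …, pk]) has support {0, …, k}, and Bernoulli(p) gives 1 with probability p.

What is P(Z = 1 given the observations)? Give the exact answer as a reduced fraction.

P(Z = 1 | obs) = 37/305

Enumerate traces; 288 have nonzero weight after conditioning:
  (W=0, Z=0, X=2, Y=0, U=0, V=0) weight 1/1792
  (W=0, Z=0, X=2, Y=0, U=0, V=1) weight 1/3584
  (W=0, Z=0, X=2, Y=0, U=0, V=2) weight 1/3584
  (W=0, Z=0, X=2, Y=0, U=1, V=0) weight 1/1792
  (W=0, Z=0, X=2, Y=0, U=1, V=1) weight 1/3584
  (W=0, Z=0, X=2, Y=0, U=1, V=2) weight 1/3584
  (W=0, Z=0, X=2, Y=0, U=2, V=0) weight 1/1792
  (W=0, Z=0, X=2, Y=0, U=2, V=1) weight 1/3584
  (W=0, Z=1, X=2, Y=2, U=0, V=0) weight 1/896
  (W=0, Z=2, X=2, Y=1, U=0, V=0) weight 1/448
  … 278 more
Group by Z:
  weight(Z=0) = 85/1456
  weight(Z=1) = 37/1456
  weight(Z=2) = 37/728
  weight(Z=3) = 109/1456
Total weight = 85/1456 + 37/1456 + 37/728 + 109/1456 = 305/1456
P(Z=0 | obs) = 85/1456 / 305/1456 = 17/61
P(Z=1 | obs) = 37/1456 / 305/1456 = 37/305
P(Z=2 | obs) = 37/728 / 305/1456 = 74/305
P(Z=3 | obs) = 109/1456 / 305/1456 = 109/305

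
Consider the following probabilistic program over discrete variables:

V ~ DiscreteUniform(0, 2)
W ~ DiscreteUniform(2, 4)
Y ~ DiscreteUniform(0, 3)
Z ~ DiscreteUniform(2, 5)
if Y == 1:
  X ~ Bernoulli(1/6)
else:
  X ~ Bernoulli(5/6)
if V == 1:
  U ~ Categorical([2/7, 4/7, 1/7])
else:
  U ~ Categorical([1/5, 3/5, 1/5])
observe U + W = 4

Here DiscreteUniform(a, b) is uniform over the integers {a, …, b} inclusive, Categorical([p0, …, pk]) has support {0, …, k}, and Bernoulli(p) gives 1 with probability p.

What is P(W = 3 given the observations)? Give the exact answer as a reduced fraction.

P(W = 3 | obs) = 62/105

Enumerate traces; 288 have nonzero weight after conditioning:
  (V=0, W=2, Y=0, Z=2, X=0, U=2) weight 1/4320
  (V=0, W=2, Y=0, Z=2, X=1, U=2) weight 1/864
  (V=0, W=2, Y=0, Z=3, X=0, U=2) weight 1/4320
  (V=0, W=2, Y=0, Z=3, X=1, U=2) weight 1/864
  (V=0, W=2, Y=0, Z=4, X=0, U=2) weight 1/4320
  (V=0, W=2, Y=0, Z=4, X=1, U=2) weight 1/864
  (V=0, W=2, Y=0, Z=5, X=0, U=2) weight 1/4320
  (V=0, W=2, Y=0, Z=5, X=1, U=2) weight 1/864
  (V=0, W=3, Y=0, Z=2, X=0, U=1) weight 1/1440
  (V=0, W=4, Y=0, Z=2, X=0, U=0) weight 1/4320
  … 278 more
Group by W:
  weight(W=2) = 19/315
  weight(W=3) = 62/315
  weight(W=4) = 8/105
Total weight = 19/315 + 62/315 + 8/105 = 1/3
P(W=2 | obs) = 19/315 / 1/3 = 19/105
P(W=3 | obs) = 62/315 / 1/3 = 62/105
P(W=4 | obs) = 8/105 / 1/3 = 8/35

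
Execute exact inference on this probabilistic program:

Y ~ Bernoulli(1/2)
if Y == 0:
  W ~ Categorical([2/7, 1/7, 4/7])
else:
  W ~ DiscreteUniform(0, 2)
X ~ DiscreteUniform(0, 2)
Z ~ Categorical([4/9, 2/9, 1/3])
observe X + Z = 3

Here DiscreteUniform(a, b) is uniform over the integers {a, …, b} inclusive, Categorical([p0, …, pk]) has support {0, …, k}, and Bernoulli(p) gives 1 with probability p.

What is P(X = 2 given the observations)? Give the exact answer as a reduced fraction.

P(X = 2 | obs) = 2/5

Enumerate traces; 12 have nonzero weight after conditioning:
  (Y=0, W=0, X=1, Z=2) weight 1/63
  (Y=0, W=0, X=2, Z=1) weight 2/189
  (Y=0, W=1, X=1, Z=2) weight 1/126
  (Y=0, W=1, X=2, Z=1) weight 1/189
  (Y=0, W=2, X=1, Z=2) weight 2/63
  (Y=0, W=2, X=2, Z=1) weight 4/189
  (Y=1, W=0, X=1, Z=2) weight 1/54
  (Y=1, W=0, X=2, Z=1) weight 1/81
  … 4 more
Group by X:
  weight(X=1) = 1/9
  weight(X=2) = 2/27
Total weight = 1/9 + 2/27 = 5/27
P(X=1 | obs) = 1/9 / 5/27 = 3/5
P(X=2 | obs) = 2/27 / 5/27 = 2/5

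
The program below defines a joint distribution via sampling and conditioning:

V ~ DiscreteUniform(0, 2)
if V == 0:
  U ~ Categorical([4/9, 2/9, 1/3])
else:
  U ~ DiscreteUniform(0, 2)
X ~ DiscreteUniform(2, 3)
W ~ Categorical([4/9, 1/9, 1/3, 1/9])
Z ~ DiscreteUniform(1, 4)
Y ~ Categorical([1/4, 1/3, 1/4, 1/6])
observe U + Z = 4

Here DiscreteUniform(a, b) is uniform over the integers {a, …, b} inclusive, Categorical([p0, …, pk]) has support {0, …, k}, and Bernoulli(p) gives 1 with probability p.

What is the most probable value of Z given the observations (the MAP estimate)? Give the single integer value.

Enumerate traces; 288 have nonzero weight after conditioning:
  (V=0, U=0, X=2, W=0, Z=4, Y=0) weight 1/486
  (V=0, U=0, X=2, W=0, Z=4, Y=1) weight 2/729
  (V=0, U=0, X=2, W=0, Z=4, Y=2) weight 1/486
  (V=0, U=0, X=2, W=0, Z=4, Y=3) weight 1/729
  (V=0, U=0, X=2, W=1, Z=4, Y=0) weight 1/1944
  (V=0, U=0, X=2, W=1, Z=4, Y=1) weight 1/1458
  (V=0, U=0, X=2, W=1, Z=4, Y=2) weight 1/1944
  (V=0, U=0, X=2, W=1, Z=4, Y=3) weight 1/2916
  (V=0, U=1, X=2, W=0, Z=3, Y=0) weight 1/972
  (V=0, U=2, X=2, W=0, Z=2, Y=0) weight 1/648
  … 278 more
Group by Z:
  weight(Z=2) = 1/12
  weight(Z=3) = 2/27
  weight(Z=4) = 5/54
Total weight = 1/12 + 2/27 + 5/54 = 1/4
P(Z=2 | obs) = 1/12 / 1/4 = 1/3
P(Z=3 | obs) = 2/27 / 1/4 = 8/27
P(Z=4 | obs) = 5/54 / 1/4 = 10/27
argmax = 4

argmax_v P(Z = v | obs) = 4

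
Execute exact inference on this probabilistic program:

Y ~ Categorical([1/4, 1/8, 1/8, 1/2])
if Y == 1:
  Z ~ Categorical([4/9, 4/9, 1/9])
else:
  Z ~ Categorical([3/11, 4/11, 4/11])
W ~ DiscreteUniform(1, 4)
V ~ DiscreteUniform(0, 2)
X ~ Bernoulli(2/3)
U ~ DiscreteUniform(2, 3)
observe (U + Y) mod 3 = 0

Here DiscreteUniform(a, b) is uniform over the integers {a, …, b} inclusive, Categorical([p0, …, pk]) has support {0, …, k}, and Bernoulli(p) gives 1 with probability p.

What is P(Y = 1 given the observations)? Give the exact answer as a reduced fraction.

P(Y = 1 | obs) = 1/7

Enumerate traces; 216 have nonzero weight after conditioning:
  (Y=0, Z=0, W=1, V=0, X=0, U=3) weight 1/1056
  (Y=0, Z=0, W=1, V=0, X=1, U=3) weight 1/528
  (Y=0, Z=0, W=1, V=1, X=0, U=3) weight 1/1056
  (Y=0, Z=0, W=1, V=1, X=1, U=3) weight 1/528
  (Y=0, Z=0, W=1, V=2, X=0, U=3) weight 1/1056
  (Y=0, Z=0, W=1, V=2, X=1, U=3) weight 1/528
  (Y=0, Z=0, W=2, V=0, X=0, U=3) weight 1/1056
  (Y=0, Z=0, W=2, V=0, X=1, U=3) weight 1/528
  (Y=1, Z=0, W=1, V=0, X=0, U=2) weight 1/1296
  (Y=3, Z=0, W=1, V=0, X=0, U=3) weight 1/528
  … 206 more
Group by Y:
  weight(Y=0) = 1/8
  weight(Y=1) = 1/16
  weight(Y=3) = 1/4
Total weight = 1/8 + 1/16 + 1/4 = 7/16
P(Y=0 | obs) = 1/8 / 7/16 = 2/7
P(Y=1 | obs) = 1/16 / 7/16 = 1/7
P(Y=3 | obs) = 1/4 / 7/16 = 4/7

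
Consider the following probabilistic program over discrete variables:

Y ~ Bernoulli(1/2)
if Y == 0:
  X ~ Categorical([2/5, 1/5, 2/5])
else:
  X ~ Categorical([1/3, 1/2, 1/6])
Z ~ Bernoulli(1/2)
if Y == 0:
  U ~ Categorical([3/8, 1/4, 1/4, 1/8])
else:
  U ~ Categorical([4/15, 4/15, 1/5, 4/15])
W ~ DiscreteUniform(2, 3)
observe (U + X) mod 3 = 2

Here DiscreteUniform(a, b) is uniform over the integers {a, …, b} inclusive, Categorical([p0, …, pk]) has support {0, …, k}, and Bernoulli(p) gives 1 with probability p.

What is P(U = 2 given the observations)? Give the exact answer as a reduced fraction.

Enumerate traces; 32 have nonzero weight after conditioning:
  (Y=0, X=0, Z=0, U=2, W=2) weight 1/80
  (Y=0, X=0, Z=0, U=2, W=3) weight 1/80
  (Y=0, X=0, Z=1, U=2, W=2) weight 1/80
  (Y=0, X=0, Z=1, U=2, W=3) weight 1/80
  (Y=0, X=1, Z=0, U=1, W=2) weight 1/160
  (Y=0, X=1, Z=0, U=1, W=3) weight 1/160
  (Y=0, X=1, Z=1, U=1, W=2) weight 1/160
  (Y=0, X=1, Z=1, U=1, W=3) weight 1/160
  (Y=0, X=2, Z=0, U=0, W=2) weight 3/160
  (Y=0, X=2, Z=0, U=3, W=2) weight 1/160
  … 22 more
Group by U:
  weight(U=0) = 7/72
  weight(U=1) = 11/120
  weight(U=2) = 1/12
  weight(U=3) = 17/360
Total weight = 7/72 + 11/120 + 1/12 + 17/360 = 23/72
P(U=0 | obs) = 7/72 / 23/72 = 7/23
P(U=1 | obs) = 11/120 / 23/72 = 33/115
P(U=2 | obs) = 1/12 / 23/72 = 6/23
P(U=3 | obs) = 17/360 / 23/72 = 17/115

P(U = 2 | obs) = 6/23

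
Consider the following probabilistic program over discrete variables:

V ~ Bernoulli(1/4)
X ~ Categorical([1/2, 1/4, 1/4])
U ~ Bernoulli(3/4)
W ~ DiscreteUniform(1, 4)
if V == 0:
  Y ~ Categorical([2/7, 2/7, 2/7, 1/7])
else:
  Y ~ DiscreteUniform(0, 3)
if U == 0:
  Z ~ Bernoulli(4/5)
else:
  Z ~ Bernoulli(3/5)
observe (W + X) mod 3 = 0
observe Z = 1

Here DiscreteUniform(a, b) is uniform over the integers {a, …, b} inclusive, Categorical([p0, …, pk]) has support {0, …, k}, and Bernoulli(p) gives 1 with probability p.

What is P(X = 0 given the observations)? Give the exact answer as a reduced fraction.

Enumerate traces; 64 have nonzero weight after conditioning:
  (V=0, X=0, U=0, W=3, Y=0, Z=1) weight 3/560
  (V=0, X=0, U=0, W=3, Y=1, Z=1) weight 3/560
  (V=0, X=0, U=0, W=3, Y=2, Z=1) weight 3/560
  (V=0, X=0, U=0, W=3, Y=3, Z=1) weight 3/1120
  (V=0, X=0, U=1, W=3, Y=0, Z=1) weight 27/2240
  (V=0, X=0, U=1, W=3, Y=1, Z=1) weight 27/2240
  (V=0, X=0, U=1, W=3, Y=2, Z=1) weight 27/2240
  (V=0, X=0, U=1, W=3, Y=3, Z=1) weight 27/4480
  (V=0, X=1, U=0, W=2, Y=0, Z=1) weight 3/1120
  (V=0, X=2, U=0, W=1, Y=0, Z=1) weight 3/1120
  … 54 more
Group by X:
  weight(X=0) = 13/160
  weight(X=1) = 13/320
  weight(X=2) = 13/160
Total weight = 13/160 + 13/320 + 13/160 = 13/64
P(X=0 | obs) = 13/160 / 13/64 = 2/5
P(X=1 | obs) = 13/320 / 13/64 = 1/5
P(X=2 | obs) = 13/160 / 13/64 = 2/5

P(X = 0 | obs) = 2/5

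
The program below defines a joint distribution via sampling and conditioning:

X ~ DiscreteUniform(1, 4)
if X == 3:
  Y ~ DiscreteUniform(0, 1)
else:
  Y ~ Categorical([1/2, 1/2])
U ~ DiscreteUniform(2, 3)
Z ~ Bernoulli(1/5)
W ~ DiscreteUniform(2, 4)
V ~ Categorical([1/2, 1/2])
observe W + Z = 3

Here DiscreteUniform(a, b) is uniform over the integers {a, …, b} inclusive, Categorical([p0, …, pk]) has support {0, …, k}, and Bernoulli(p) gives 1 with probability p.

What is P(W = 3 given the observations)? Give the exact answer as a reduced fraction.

Enumerate traces; 64 have nonzero weight after conditioning:
  (X=1, Y=0, U=2, Z=0, W=3, V=0) weight 1/120
  (X=1, Y=0, U=2, Z=0, W=3, V=1) weight 1/120
  (X=1, Y=0, U=2, Z=1, W=2, V=0) weight 1/480
  (X=1, Y=0, U=2, Z=1, W=2, V=1) weight 1/480
  (X=1, Y=0, U=3, Z=0, W=3, V=0) weight 1/120
  (X=1, Y=0, U=3, Z=0, W=3, V=1) weight 1/120
  (X=1, Y=0, U=3, Z=1, W=2, V=0) weight 1/480
  (X=1, Y=0, U=3, Z=1, W=2, V=1) weight 1/480
  … 56 more
Group by W:
  weight(W=2) = 1/15
  weight(W=3) = 4/15
Total weight = 1/15 + 4/15 = 1/3
P(W=2 | obs) = 1/15 / 1/3 = 1/5
P(W=3 | obs) = 4/15 / 1/3 = 4/5

P(W = 3 | obs) = 4/5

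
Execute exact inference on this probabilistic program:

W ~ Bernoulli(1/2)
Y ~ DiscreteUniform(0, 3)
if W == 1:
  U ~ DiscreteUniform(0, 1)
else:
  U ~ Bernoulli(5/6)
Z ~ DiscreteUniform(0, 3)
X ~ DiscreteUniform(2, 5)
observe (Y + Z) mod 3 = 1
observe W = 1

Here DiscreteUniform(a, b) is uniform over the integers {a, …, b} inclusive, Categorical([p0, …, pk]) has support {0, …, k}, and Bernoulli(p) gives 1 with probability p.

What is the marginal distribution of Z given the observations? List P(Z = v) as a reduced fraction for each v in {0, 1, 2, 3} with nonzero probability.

P(Z=0) = 1/5, P(Z=1) = 2/5, P(Z=2) = 1/5, P(Z=3) = 1/5

Enumerate traces; 40 have nonzero weight after conditioning:
  (W=1, Y=0, U=0, Z=1, X=2) weight 1/256
  (W=1, Y=0, U=0, Z=1, X=3) weight 1/256
  (W=1, Y=0, U=0, Z=1, X=4) weight 1/256
  (W=1, Y=0, U=0, Z=1, X=5) weight 1/256
  (W=1, Y=0, U=1, Z=1, X=2) weight 1/256
  (W=1, Y=0, U=1, Z=1, X=3) weight 1/256
  (W=1, Y=0, U=1, Z=1, X=4) weight 1/256
  (W=1, Y=0, U=1, Z=1, X=5) weight 1/256
  (W=1, Y=1, U=0, Z=0, X=2) weight 1/256
  (W=1, Y=1, U=0, Z=3, X=2) weight 1/256
  … 30 more
Group by Z:
  weight(Z=0) = 1/32
  weight(Z=1) = 1/16
  weight(Z=2) = 1/32
  weight(Z=3) = 1/32
Total weight = 1/32 + 1/16 + 1/32 + 1/32 = 5/32
P(Z=0 | obs) = 1/32 / 5/32 = 1/5
P(Z=1 | obs) = 1/16 / 5/32 = 2/5
P(Z=2 | obs) = 1/32 / 5/32 = 1/5
P(Z=3 | obs) = 1/32 / 5/32 = 1/5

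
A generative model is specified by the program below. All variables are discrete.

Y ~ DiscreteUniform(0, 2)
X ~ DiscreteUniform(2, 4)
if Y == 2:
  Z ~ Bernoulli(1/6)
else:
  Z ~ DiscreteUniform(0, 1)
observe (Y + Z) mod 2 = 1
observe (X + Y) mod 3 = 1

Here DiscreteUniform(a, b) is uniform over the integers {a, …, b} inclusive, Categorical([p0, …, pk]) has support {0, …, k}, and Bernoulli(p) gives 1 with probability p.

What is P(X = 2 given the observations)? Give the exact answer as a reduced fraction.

Enumerate traces; 3 have nonzero weight after conditioning:
  (Y=0, X=4, Z=1) weight 1/18
  (Y=1, X=3, Z=0) weight 1/18
  (Y=2, X=2, Z=1) weight 1/54
Group by X:
  weight(X=2) = 1/54
  weight(X=3) = 1/18
  weight(X=4) = 1/18
Total weight = 1/54 + 1/18 + 1/18 = 7/54
P(X=2 | obs) = 1/54 / 7/54 = 1/7
P(X=3 | obs) = 1/18 / 7/54 = 3/7
P(X=4 | obs) = 1/18 / 7/54 = 3/7

P(X = 2 | obs) = 1/7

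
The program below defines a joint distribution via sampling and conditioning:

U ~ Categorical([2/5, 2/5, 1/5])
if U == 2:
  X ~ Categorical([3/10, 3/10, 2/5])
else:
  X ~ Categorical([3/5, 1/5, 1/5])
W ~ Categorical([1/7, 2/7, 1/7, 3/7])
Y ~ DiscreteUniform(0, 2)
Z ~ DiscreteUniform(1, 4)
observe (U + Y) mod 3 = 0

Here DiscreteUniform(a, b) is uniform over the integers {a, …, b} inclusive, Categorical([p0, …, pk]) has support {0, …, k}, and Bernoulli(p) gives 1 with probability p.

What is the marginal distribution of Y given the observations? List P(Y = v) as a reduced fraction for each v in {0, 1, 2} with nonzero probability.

P(Y=0) = 2/5, P(Y=1) = 1/5, P(Y=2) = 2/5

Enumerate traces; 144 have nonzero weight after conditioning:
  (U=0, X=0, W=0, Y=0, Z=1) weight 1/350
  (U=0, X=0, W=0, Y=0, Z=2) weight 1/350
  (U=0, X=0, W=0, Y=0, Z=3) weight 1/350
  (U=0, X=0, W=0, Y=0, Z=4) weight 1/350
  (U=0, X=0, W=1, Y=0, Z=1) weight 1/175
  (U=0, X=0, W=1, Y=0, Z=2) weight 1/175
  (U=0, X=0, W=1, Y=0, Z=3) weight 1/175
  (U=0, X=0, W=1, Y=0, Z=4) weight 1/175
  (U=1, X=0, W=0, Y=2, Z=1) weight 1/350
  (U=2, X=0, W=0, Y=1, Z=1) weight 1/1400
  … 134 more
Group by Y:
  weight(Y=0) = 2/15
  weight(Y=1) = 1/15
  weight(Y=2) = 2/15
Total weight = 2/15 + 1/15 + 2/15 = 1/3
P(Y=0 | obs) = 2/15 / 1/3 = 2/5
P(Y=1 | obs) = 1/15 / 1/3 = 1/5
P(Y=2 | obs) = 2/15 / 1/3 = 2/5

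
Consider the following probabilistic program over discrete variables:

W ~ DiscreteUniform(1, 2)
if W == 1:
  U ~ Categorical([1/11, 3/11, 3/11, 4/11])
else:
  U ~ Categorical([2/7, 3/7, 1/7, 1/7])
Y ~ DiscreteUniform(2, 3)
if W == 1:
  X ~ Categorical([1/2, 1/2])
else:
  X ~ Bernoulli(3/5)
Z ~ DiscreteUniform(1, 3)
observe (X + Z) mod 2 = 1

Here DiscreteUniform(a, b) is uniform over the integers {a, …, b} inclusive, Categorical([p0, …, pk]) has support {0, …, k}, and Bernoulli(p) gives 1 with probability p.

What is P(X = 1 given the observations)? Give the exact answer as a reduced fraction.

P(X = 1 | obs) = 11/29

Enumerate traces; 48 have nonzero weight after conditioning:
  (W=1, U=0, Y=2, X=0, Z=1) weight 1/264
  (W=1, U=0, Y=2, X=0, Z=3) weight 1/264
  (W=1, U=0, Y=2, X=1, Z=2) weight 1/264
  (W=1, U=0, Y=3, X=0, Z=1) weight 1/264
  (W=1, U=0, Y=3, X=0, Z=3) weight 1/264
  (W=1, U=0, Y=3, X=1, Z=2) weight 1/264
  (W=1, U=1, Y=2, X=0, Z=1) weight 1/88
  (W=1, U=1, Y=2, X=0, Z=3) weight 1/88
  … 40 more
Group by X:
  weight(X=0) = 3/10
  weight(X=1) = 11/60
Total weight = 3/10 + 11/60 = 29/60
P(X=0 | obs) = 3/10 / 29/60 = 18/29
P(X=1 | obs) = 11/60 / 29/60 = 11/29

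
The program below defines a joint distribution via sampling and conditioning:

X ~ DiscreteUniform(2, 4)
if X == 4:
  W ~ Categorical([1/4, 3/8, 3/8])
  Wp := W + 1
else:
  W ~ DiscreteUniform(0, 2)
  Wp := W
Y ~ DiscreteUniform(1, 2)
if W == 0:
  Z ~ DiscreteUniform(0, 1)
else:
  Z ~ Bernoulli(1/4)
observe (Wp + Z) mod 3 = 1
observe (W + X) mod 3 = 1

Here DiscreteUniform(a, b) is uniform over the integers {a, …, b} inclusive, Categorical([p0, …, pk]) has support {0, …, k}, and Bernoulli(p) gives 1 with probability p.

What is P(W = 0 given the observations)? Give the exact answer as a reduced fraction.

Enumerate traces; 4 have nonzero weight after conditioning:
  (X=3, W=1, Y=1, Z=0) weight 1/24
  (X=3, W=1, Y=2, Z=0) weight 1/24
  (X=4, W=0, Y=1, Z=0) weight 1/48
  (X=4, W=0, Y=2, Z=0) weight 1/48
Group by W:
  weight(W=0) = 1/24
  weight(W=1) = 1/12
Total weight = 1/24 + 1/12 = 1/8
P(W=0 | obs) = 1/24 / 1/8 = 1/3
P(W=1 | obs) = 1/12 / 1/8 = 2/3

P(W = 0 | obs) = 1/3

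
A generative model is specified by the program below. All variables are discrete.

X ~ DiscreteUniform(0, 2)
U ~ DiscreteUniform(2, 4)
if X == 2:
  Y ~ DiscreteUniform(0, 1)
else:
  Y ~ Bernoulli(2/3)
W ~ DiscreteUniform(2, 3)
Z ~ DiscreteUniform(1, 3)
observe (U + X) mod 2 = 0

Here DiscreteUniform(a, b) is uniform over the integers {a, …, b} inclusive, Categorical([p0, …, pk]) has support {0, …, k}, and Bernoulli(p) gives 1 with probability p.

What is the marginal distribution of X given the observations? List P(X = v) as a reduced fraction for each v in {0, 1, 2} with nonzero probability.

Enumerate traces; 60 have nonzero weight after conditioning:
  (X=0, U=2, Y=0, W=2, Z=1) weight 1/162
  (X=0, U=2, Y=0, W=2, Z=2) weight 1/162
  (X=0, U=2, Y=0, W=2, Z=3) weight 1/162
  (X=0, U=2, Y=0, W=3, Z=1) weight 1/162
  (X=0, U=2, Y=0, W=3, Z=2) weight 1/162
  (X=0, U=2, Y=0, W=3, Z=3) weight 1/162
  (X=0, U=2, Y=1, W=2, Z=1) weight 1/81
  (X=0, U=2, Y=1, W=2, Z=2) weight 1/81
  (X=1, U=3, Y=0, W=2, Z=1) weight 1/162
  (X=2, U=2, Y=0, W=2, Z=1) weight 1/108
  … 50 more
Group by X:
  weight(X=0) = 2/9
  weight(X=1) = 1/9
  weight(X=2) = 2/9
Total weight = 2/9 + 1/9 + 2/9 = 5/9
P(X=0 | obs) = 2/9 / 5/9 = 2/5
P(X=1 | obs) = 1/9 / 5/9 = 1/5
P(X=2 | obs) = 2/9 / 5/9 = 2/5

P(X=0) = 2/5, P(X=1) = 1/5, P(X=2) = 2/5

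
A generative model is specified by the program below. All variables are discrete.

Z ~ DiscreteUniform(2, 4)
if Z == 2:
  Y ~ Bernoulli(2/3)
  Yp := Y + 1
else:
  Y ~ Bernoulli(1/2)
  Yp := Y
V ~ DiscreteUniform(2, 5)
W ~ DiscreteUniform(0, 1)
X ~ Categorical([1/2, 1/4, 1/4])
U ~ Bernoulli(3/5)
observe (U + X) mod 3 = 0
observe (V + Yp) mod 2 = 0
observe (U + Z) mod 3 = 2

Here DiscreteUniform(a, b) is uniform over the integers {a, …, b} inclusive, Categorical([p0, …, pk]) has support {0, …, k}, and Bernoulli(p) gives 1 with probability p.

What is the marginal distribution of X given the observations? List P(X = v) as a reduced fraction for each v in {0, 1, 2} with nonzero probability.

Enumerate traces; 16 have nonzero weight after conditioning:
  (Z=2, Y=0, V=3, W=0, X=0, U=0) weight 1/360
  (Z=2, Y=0, V=3, W=1, X=0, U=0) weight 1/360
  (Z=2, Y=0, V=5, W=0, X=0, U=0) weight 1/360
  (Z=2, Y=0, V=5, W=1, X=0, U=0) weight 1/360
  (Z=2, Y=1, V=2, W=0, X=0, U=0) weight 1/180
  (Z=2, Y=1, V=2, W=1, X=0, U=0) weight 1/180
  (Z=2, Y=1, V=4, W=0, X=0, U=0) weight 1/180
  (Z=2, Y=1, V=4, W=1, X=0, U=0) weight 1/180
  (Z=4, Y=0, V=2, W=0, X=2, U=1) weight 1/320
  … 7 more
Group by X:
  weight(X=0) = 1/30
  weight(X=2) = 1/40
Total weight = 1/30 + 1/40 = 7/120
P(X=0 | obs) = 1/30 / 7/120 = 4/7
P(X=2 | obs) = 1/40 / 7/120 = 3/7

P(X=0) = 4/7, P(X=2) = 3/7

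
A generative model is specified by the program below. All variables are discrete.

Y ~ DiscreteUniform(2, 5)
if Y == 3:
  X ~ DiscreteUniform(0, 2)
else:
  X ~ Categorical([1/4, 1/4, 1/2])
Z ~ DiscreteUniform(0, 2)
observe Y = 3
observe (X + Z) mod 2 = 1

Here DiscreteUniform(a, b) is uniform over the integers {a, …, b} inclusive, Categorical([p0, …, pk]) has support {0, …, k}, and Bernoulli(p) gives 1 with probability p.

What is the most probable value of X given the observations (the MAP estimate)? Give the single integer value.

argmax_v P(X = v | obs) = 1

Enumerate traces; 4 have nonzero weight after conditioning:
  (Y=3, X=0, Z=1) weight 1/36
  (Y=3, X=1, Z=0) weight 1/36
  (Y=3, X=1, Z=2) weight 1/36
  (Y=3, X=2, Z=1) weight 1/36
Group by X:
  weight(X=0) = 1/36
  weight(X=1) = 1/18
  weight(X=2) = 1/36
Total weight = 1/36 + 1/18 + 1/36 = 1/9
P(X=0 | obs) = 1/36 / 1/9 = 1/4
P(X=1 | obs) = 1/18 / 1/9 = 1/2
P(X=2 | obs) = 1/36 / 1/9 = 1/4
argmax = 1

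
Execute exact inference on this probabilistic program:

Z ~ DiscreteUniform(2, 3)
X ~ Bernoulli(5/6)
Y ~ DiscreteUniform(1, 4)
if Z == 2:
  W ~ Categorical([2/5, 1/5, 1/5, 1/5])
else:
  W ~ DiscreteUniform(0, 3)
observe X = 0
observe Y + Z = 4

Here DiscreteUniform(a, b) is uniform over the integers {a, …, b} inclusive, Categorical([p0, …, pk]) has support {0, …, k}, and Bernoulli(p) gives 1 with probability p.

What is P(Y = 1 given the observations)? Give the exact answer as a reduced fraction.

Enumerate traces; 8 have nonzero weight after conditioning:
  (Z=2, X=0, Y=2, W=0) weight 1/120
  (Z=2, X=0, Y=2, W=1) weight 1/240
  (Z=2, X=0, Y=2, W=2) weight 1/240
  (Z=2, X=0, Y=2, W=3) weight 1/240
  (Z=3, X=0, Y=1, W=0) weight 1/192
  (Z=3, X=0, Y=1, W=1) weight 1/192
  (Z=3, X=0, Y=1, W=2) weight 1/192
  (Z=3, X=0, Y=1, W=3) weight 1/192
Group by Y:
  weight(Y=1) = 1/48
  weight(Y=2) = 1/48
Total weight = 1/48 + 1/48 = 1/24
P(Y=1 | obs) = 1/48 / 1/24 = 1/2
P(Y=2 | obs) = 1/48 / 1/24 = 1/2

P(Y = 1 | obs) = 1/2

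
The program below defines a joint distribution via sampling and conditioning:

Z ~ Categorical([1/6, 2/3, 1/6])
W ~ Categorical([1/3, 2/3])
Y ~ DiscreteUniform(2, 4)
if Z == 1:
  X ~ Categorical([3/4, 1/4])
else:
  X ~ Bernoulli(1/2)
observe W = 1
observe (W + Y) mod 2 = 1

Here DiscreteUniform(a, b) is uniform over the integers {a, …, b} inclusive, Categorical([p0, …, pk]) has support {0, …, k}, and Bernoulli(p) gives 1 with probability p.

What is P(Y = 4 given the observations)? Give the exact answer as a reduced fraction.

P(Y = 4 | obs) = 1/2

Enumerate traces; 12 have nonzero weight after conditioning:
  (Z=0, W=1, Y=2, X=0) weight 1/54
  (Z=0, W=1, Y=2, X=1) weight 1/54
  (Z=0, W=1, Y=4, X=0) weight 1/54
  (Z=0, W=1, Y=4, X=1) weight 1/54
  (Z=1, W=1, Y=2, X=0) weight 1/9
  (Z=1, W=1, Y=2, X=1) weight 1/27
  (Z=1, W=1, Y=4, X=0) weight 1/9
  (Z=1, W=1, Y=4, X=1) weight 1/27
  … 4 more
Group by Y:
  weight(Y=2) = 2/9
  weight(Y=4) = 2/9
Total weight = 2/9 + 2/9 = 4/9
P(Y=2 | obs) = 2/9 / 4/9 = 1/2
P(Y=4 | obs) = 2/9 / 4/9 = 1/2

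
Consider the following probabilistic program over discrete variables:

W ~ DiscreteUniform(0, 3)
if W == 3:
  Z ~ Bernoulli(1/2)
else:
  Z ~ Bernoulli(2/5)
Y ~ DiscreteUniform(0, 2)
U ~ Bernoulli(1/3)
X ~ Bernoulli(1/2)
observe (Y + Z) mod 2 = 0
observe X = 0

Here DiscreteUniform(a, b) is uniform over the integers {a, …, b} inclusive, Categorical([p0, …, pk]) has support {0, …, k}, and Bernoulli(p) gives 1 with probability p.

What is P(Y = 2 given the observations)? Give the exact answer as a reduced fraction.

Enumerate traces; 24 have nonzero weight after conditioning:
  (W=0, Z=0, Y=0, U=0, X=0) weight 1/60
  (W=0, Z=0, Y=0, U=1, X=0) weight 1/120
  (W=0, Z=0, Y=2, U=0, X=0) weight 1/60
  (W=0, Z=0, Y=2, U=1, X=0) weight 1/120
  (W=0, Z=1, Y=1, U=0, X=0) weight 1/90
  (W=0, Z=1, Y=1, U=1, X=0) weight 1/180
  (W=1, Z=0, Y=0, U=0, X=0) weight 1/60
  (W=1, Z=0, Y=0, U=1, X=0) weight 1/120
  … 16 more
Group by Y:
  weight(Y=0) = 23/240
  weight(Y=1) = 17/240
  weight(Y=2) = 23/240
Total weight = 23/240 + 17/240 + 23/240 = 21/80
P(Y=0 | obs) = 23/240 / 21/80 = 23/63
P(Y=1 | obs) = 17/240 / 21/80 = 17/63
P(Y=2 | obs) = 23/240 / 21/80 = 23/63

P(Y = 2 | obs) = 23/63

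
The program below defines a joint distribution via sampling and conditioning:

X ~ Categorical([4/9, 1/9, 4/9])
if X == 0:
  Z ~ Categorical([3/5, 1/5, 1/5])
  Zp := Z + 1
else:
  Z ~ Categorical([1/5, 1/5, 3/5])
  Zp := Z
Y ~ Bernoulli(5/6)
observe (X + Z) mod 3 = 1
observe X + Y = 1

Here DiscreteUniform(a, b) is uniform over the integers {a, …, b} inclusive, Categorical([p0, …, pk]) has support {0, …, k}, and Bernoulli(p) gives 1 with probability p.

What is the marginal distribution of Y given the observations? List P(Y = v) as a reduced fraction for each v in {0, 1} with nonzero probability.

Enumerate traces; 2 have nonzero weight after conditioning:
  (X=0, Z=1, Y=1) weight 2/27
  (X=1, Z=0, Y=0) weight 1/270
Group by Y:
  weight(Y=0) = 1/270
  weight(Y=1) = 2/27
Total weight = 1/270 + 2/27 = 7/90
P(Y=0 | obs) = 1/270 / 7/90 = 1/21
P(Y=1 | obs) = 2/27 / 7/90 = 20/21

P(Y=0) = 1/21, P(Y=1) = 20/21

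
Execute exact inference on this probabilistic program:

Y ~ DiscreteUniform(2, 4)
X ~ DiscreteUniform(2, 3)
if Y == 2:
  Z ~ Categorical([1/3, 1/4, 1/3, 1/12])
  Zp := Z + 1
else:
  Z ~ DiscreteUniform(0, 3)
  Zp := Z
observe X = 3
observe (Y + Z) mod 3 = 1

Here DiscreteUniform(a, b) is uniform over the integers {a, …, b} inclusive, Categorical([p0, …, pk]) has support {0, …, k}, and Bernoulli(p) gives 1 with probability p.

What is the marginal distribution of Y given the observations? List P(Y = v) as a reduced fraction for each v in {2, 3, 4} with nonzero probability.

P(Y=2) = 4/13, P(Y=3) = 3/13, P(Y=4) = 6/13

Enumerate traces; 4 have nonzero weight after conditioning:
  (Y=2, X=3, Z=2) weight 1/18
  (Y=3, X=3, Z=1) weight 1/24
  (Y=4, X=3, Z=0) weight 1/24
  (Y=4, X=3, Z=3) weight 1/24
Group by Y:
  weight(Y=2) = 1/18
  weight(Y=3) = 1/24
  weight(Y=4) = 1/12
Total weight = 1/18 + 1/24 + 1/12 = 13/72
P(Y=2 | obs) = 1/18 / 13/72 = 4/13
P(Y=3 | obs) = 1/24 / 13/72 = 3/13
P(Y=4 | obs) = 1/12 / 13/72 = 6/13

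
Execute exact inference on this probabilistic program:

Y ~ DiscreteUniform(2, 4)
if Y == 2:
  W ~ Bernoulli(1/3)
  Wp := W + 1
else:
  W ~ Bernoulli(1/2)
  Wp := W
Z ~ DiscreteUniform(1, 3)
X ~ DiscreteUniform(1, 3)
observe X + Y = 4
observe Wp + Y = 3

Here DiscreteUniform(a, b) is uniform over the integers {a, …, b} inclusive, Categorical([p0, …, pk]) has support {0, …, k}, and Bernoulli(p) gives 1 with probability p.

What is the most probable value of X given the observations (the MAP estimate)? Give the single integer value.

Enumerate traces; 6 have nonzero weight after conditioning:
  (Y=2, W=0, Z=1, X=2) weight 2/81
  (Y=2, W=0, Z=2, X=2) weight 2/81
  (Y=2, W=0, Z=3, X=2) weight 2/81
  (Y=3, W=0, Z=1, X=1) weight 1/54
  (Y=3, W=0, Z=2, X=1) weight 1/54
  (Y=3, W=0, Z=3, X=1) weight 1/54
Group by X:
  weight(X=1) = 1/18
  weight(X=2) = 2/27
Total weight = 1/18 + 2/27 = 7/54
P(X=1 | obs) = 1/18 / 7/54 = 3/7
P(X=2 | obs) = 2/27 / 7/54 = 4/7
argmax = 2

argmax_v P(X = v | obs) = 2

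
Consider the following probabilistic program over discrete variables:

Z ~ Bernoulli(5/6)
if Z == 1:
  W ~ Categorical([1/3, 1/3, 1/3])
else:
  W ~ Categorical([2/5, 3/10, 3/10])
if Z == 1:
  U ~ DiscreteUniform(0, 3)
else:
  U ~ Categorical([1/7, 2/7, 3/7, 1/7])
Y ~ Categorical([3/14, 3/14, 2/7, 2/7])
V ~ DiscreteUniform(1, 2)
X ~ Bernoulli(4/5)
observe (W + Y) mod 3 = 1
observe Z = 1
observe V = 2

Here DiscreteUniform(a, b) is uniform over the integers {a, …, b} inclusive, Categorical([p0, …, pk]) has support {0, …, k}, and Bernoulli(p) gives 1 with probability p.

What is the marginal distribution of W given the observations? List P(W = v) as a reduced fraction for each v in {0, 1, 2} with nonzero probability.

P(W=0) = 3/14, P(W=1) = 1/2, P(W=2) = 2/7

Enumerate traces; 32 have nonzero weight after conditioning:
  (Z=1, W=0, U=0, Y=1, V=2, X=0) weight 1/672
  (Z=1, W=0, U=0, Y=1, V=2, X=1) weight 1/168
  (Z=1, W=0, U=1, Y=1, V=2, X=0) weight 1/672
  (Z=1, W=0, U=1, Y=1, V=2, X=1) weight 1/168
  (Z=1, W=0, U=2, Y=1, V=2, X=0) weight 1/672
  (Z=1, W=0, U=2, Y=1, V=2, X=1) weight 1/168
  (Z=1, W=0, U=3, Y=1, V=2, X=0) weight 1/672
  (Z=1, W=0, U=3, Y=1, V=2, X=1) weight 1/168
  (Z=1, W=1, U=0, Y=0, V=2, X=0) weight 1/672
  (Z=1, W=2, U=0, Y=2, V=2, X=0) weight 1/504
  … 22 more
Group by W:
  weight(W=0) = 5/168
  weight(W=1) = 5/72
  weight(W=2) = 5/126
Total weight = 5/168 + 5/72 + 5/126 = 5/36
P(W=0 | obs) = 5/168 / 5/36 = 3/14
P(W=1 | obs) = 5/72 / 5/36 = 1/2
P(W=2 | obs) = 5/126 / 5/36 = 2/7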